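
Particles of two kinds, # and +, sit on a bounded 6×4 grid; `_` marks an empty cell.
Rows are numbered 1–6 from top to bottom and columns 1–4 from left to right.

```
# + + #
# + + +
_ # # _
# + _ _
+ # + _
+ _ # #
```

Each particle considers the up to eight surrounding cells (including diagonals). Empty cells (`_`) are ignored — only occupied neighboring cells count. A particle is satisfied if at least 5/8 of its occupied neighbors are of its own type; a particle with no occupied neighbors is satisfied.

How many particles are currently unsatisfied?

Row 1: (1,1)# 1/3 ✗ · (1,2)+ 3/5 ✗ · (1,3)+ 4/5 ✓ · (1,4)# 0/3 ✗
Row 2: (2,1)# 2/4 ✗ · (2,2)+ 3/7 ✗ · (2,3)+ 4/7 ✗ · (2,4)+ 2/4 ✗
Row 3: (3,2)# 3/6 ✗ · (3,3)# 1/5 ✗
Row 4: (4,1)# 2/4 ✗ · (4,2)+ 2/6 ✗
Row 5: (5,1)+ 2/4 ✗ · (5,2)# 2/6 ✗ · (5,3)+ 1/4 ✗
Row 6: (6,1)+ 1/2 ✗ · (6,3)# 2/3 ✓ · (6,4)# 1/2 ✗
Unsatisfied: (1,1), (1,2), (1,4), (2,1), (2,2), (2,3), (2,4), (3,2), (3,3), (4,1), (4,2), (5,1), (5,2), (5,3), (6,1), (6,4) — 16 in total.

16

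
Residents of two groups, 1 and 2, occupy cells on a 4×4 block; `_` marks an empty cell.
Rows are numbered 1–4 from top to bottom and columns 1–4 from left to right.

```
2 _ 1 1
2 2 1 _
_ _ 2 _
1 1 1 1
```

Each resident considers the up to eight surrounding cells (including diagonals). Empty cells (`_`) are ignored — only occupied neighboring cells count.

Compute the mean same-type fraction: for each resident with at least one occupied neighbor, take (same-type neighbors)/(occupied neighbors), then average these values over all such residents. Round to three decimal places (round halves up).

(1,1)2 2/2
(1,3)1 2/3
(1,4)1 2/2
(2,1)2 2/2
(2,2)2 3/5
(2,3)1 2/4
(3,3)2 1/5
(4,1)1 1/1
(4,2)1 2/3
(4,3)1 2/3
(4,4)1 1/2
Sum over 11 residents: 2/2 + 2/3 + 2/2 + 2/2 + 3/5 + 2/4 + 1/5 + 1/1 + 2/3 + 2/3 + 1/2 = 39/5; mean = 39/5 ÷ 11 = 39/55 = 0.709090… → 0.709.

0.709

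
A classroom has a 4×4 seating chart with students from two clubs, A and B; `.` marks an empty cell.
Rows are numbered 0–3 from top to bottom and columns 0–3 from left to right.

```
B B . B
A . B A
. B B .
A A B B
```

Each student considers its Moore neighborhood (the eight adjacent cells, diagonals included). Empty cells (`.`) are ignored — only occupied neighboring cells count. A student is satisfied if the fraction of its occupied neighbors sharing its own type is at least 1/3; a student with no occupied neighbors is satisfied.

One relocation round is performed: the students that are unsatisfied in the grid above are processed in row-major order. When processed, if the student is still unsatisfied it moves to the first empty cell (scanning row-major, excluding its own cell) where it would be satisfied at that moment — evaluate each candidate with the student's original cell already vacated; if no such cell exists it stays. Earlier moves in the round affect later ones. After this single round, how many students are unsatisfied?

1

Initially unsatisfied (in order): (1,0), (1,3), (3,1).
  (1,0) → (2,0).
  (1,3): no empty cell satisfies it; stays.
  (3,1): now satisfied by earlier moves; stays.
Resulting grid:
B B . B
. . B A
A B B .
A A B B
Unsatisfied now: (1,3).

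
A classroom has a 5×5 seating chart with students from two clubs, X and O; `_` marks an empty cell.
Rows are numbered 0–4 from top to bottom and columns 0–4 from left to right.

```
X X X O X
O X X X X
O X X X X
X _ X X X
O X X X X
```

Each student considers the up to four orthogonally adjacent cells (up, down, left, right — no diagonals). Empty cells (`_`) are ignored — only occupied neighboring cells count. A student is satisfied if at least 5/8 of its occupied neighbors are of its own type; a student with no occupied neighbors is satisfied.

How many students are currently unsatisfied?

(0,0)X 1/2 not
(0,1)X 3/3 satisfied
(0,2)X 2/3 satisfied
(0,3)O 0/3 not
(0,4)X 1/2 not
(1,0)O 1/3 not
(1,1)X 3/4 satisfied
(1,2)X 4/4 satisfied
(1,3)X 3/4 satisfied
(1,4)X 3/3 satisfied
(2,0)O 1/3 not
(2,1)X 2/3 satisfied
(2,2)X 4/4 satisfied
(2,3)X 4/4 satisfied
(2,4)X 3/3 satisfied
(3,0)X 0/2 not
(3,2)X 3/3 satisfied
(3,3)X 4/4 satisfied
(3,4)X 3/3 satisfied
(4,0)O 0/2 not
(4,1)X 1/2 not
(4,2)X 3/3 satisfied
(4,3)X 3/3 satisfied
(4,4)X 2/2 satisfied
Unsatisfied: (0,0), (0,3), (0,4), (1,0), (2,0), (3,0), (4,0), (4,1) — 8 in total.

8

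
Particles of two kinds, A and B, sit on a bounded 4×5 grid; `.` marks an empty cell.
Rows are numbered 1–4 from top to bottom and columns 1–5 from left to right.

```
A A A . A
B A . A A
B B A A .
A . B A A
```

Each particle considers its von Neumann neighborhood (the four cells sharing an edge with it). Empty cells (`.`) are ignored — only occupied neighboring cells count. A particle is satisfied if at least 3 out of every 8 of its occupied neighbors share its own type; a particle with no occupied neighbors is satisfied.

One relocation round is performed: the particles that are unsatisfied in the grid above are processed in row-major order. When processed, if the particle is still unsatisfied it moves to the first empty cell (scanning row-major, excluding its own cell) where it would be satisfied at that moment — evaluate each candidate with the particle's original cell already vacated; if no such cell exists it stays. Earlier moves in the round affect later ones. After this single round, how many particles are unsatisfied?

0

Initially unsatisfied (in order): (2,1), (2,2), (3,2), (3,3), (4,1), (4,3).
  (2,1) → (4,2).
  (2,2): now satisfied by earlier moves; stays.
  (3,2): now satisfied by earlier moves; stays.
  (3,3) → (1,4).
  (4,1) → (2,1).
  (4,3): now satisfied by earlier moves; stays.
Resulting grid:
A A A A A
A A . A A
B B . A .
. B B A A
All satisfied now.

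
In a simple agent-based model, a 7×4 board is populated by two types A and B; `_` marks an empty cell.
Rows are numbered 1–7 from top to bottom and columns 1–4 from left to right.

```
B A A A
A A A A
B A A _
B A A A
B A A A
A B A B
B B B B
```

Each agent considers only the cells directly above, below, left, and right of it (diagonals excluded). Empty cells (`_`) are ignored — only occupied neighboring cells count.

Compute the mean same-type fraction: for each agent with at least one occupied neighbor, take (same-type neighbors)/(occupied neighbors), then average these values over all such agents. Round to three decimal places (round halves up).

Row 1: (1,1)B 0/2 · (1,2)A 2/3 · (1,3)A 3/3 · (1,4)A 2/2
Row 2: (2,1)A 1/3 · (2,2)A 4/4 · (2,3)A 4/4 · (2,4)A 2/2
Row 3: (3,1)B 1/3 · (3,2)A 3/4 · (3,3)A 3/3
Row 4: (4,1)B 2/3 · (4,2)A 3/4 · (4,3)A 4/4 · (4,4)A 2/2
Row 5: (5,1)B 1/3 · (5,2)A 2/4 · (5,3)A 4/4 · (5,4)A 2/3
Row 6: (6,1)A 0/3 · (6,2)B 1/4 · (6,3)A 1/4 · (6,4)B 1/3
Row 7: (7,1)B 1/2 · (7,2)B 3/3 · (7,3)B 2/3 · (7,4)B 2/2
Sum over 27 agents: 0/2 + 2/3 + 3/3 + 2/2 + 1/3 + 4/4 + 4/4 + 2/2 + 1/3 + 3/4 + 3/3 + 2/3 + 3/4 + 4/4 + 2/2 + 1/3 + 2/4 + 4/4 + 2/3 + 0/3 + 1/4 + 1/4 + 1/3 + 1/2 + 3/3 + 2/3 + 2/2 = 18; mean = 18 ÷ 27 = 2/3 = 0.666666… → 0.667.

0.667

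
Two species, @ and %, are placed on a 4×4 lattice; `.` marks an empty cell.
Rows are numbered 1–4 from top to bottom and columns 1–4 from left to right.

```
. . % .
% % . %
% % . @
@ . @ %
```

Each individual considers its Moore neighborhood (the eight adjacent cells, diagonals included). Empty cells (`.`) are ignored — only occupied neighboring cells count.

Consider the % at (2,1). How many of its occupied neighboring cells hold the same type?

Occupied neighbors of (2,1): (2,2)=%, (3,1)=%, (3,2)=%.
Same type (%): 3 of 3.

3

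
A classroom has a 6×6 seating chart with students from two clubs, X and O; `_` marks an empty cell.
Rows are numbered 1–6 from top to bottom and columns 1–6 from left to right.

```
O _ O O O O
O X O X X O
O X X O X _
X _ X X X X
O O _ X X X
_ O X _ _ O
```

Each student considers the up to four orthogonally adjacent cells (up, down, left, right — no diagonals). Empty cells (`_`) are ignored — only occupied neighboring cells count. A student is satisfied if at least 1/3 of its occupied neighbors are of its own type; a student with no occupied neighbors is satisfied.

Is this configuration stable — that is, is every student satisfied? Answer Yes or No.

No

(1,1)O 1/1 ok
(1,3)O 2/2 ok
(1,4)O 2/3 ok
(1,5)O 2/3 ok
(1,6)O 2/2 ok
(2,1)O 2/3 ok
(2,2)X 1/3 ok
(2,3)O 1/4 unhappy
(2,4)X 1/4 unhappy
(2,5)X 2/4 ok
(2,6)O 1/2 ok
(3,1)O 1/3 ok
(3,2)X 2/3 ok
(3,3)X 2/4 ok
(3,4)O 0/4 unhappy
(3,5)X 2/3 ok
(4,1)X 0/2 unhappy
(4,3)X 2/2 ok
(4,4)X 3/4 ok
(4,5)X 4/4 ok
(4,6)X 2/2 ok
(5,1)O 1/2 ok
(5,2)O 2/2 ok
(5,4)X 2/2 ok
(5,5)X 3/3 ok
(5,6)X 2/3 ok
(6,2)O 1/2 ok
(6,3)X 0/1 unhappy
(6,6)O 0/1 unhappy
For instance (2,3) has only 1/4 same-type neighbors, below 1/3.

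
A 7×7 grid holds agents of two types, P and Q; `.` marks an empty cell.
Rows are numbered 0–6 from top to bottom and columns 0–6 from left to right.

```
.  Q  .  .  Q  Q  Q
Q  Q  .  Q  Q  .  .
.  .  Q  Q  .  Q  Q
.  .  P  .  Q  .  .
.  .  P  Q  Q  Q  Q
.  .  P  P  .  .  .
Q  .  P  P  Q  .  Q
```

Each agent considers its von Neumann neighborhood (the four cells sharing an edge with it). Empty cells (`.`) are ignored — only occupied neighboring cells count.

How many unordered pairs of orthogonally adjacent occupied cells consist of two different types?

4

Scan each occupied cell's neighbors to the right and below so each pair is counted once.
Row 0: Q(0,1)–Q(1,1)= Q(0,4)–Q(0,5)= Q(0,4)–Q(1,4)= Q(0,5)–Q(0,6)=  → 0/4 unlike.
Row 1: Q(1,0)–Q(1,1)= Q(1,3)–Q(1,4)= Q(1,3)–Q(2,3)=  → 0/3 unlike.
Row 2: Q(2,2)–Q(2,3)= Q(2,2)–P(3,2)≠ Q(2,5)–Q(2,6)=  → 1/3 unlike.
Row 3: P(3,2)–P(4,2)= Q(3,4)–Q(4,4)=  → 0/2 unlike.
Row 4: P(4,2)–Q(4,3)≠ P(4,2)–P(5,2)= Q(4,3)–Q(4,4)= Q(4,3)–P(5,3)≠ Q(4,4)–Q(4,5)= Q(4,5)–Q(4,6)=  → 2/6 unlike.
Row 5: P(5,2)–P(5,3)= P(5,2)–P(6,2)= P(5,3)–P(6,3)=  → 0/3 unlike.
Row 6: P(6,2)–P(6,3)= P(6,3)–Q(6,4)≠  → 1/2 unlike.
Total adjacent occupied pairs: 23; unlike-type pairs: 4.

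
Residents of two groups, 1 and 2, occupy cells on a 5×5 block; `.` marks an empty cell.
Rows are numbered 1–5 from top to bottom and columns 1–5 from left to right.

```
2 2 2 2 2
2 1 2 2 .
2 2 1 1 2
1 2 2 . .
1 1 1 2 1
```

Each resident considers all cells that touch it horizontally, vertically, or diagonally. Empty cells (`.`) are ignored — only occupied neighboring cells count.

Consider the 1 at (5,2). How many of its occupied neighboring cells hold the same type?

Occupied neighbors of (5,2): (4,1)=1, (4,2)=2, (4,3)=2, (5,1)=1, (5,3)=1.
Same type (1): 3 of 5.

3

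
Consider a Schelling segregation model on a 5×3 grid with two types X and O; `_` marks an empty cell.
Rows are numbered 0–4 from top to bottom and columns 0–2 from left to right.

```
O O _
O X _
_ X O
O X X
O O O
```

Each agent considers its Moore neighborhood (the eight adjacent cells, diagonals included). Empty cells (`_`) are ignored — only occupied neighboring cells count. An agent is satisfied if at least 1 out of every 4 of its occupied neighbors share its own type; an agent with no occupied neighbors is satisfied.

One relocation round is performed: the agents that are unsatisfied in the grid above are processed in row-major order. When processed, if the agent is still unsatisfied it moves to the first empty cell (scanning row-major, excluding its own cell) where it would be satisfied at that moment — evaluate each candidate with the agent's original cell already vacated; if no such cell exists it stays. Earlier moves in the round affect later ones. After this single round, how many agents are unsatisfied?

Initially unsatisfied (in order): (1,1), (2,2).
  (1,1) → (1,2).
  (2,2) → (0,2).
Resulting grid:
O O O
O _ X
_ X _
O X X
O O O
All satisfied now.

0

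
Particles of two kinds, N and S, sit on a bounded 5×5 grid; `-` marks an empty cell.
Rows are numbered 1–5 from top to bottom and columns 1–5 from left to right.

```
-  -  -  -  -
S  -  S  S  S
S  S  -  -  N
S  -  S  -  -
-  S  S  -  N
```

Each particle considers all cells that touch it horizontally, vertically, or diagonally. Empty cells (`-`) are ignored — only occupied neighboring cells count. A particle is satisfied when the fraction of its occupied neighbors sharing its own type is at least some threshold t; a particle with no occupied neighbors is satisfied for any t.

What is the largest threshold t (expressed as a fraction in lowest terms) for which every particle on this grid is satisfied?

0/1

(2,1)S 2/2
(2,3)S 2/2
(2,4)S 2/3
(2,5)S 1/2
(3,1)S 3/3
(3,2)S 5/5
(3,5)N 0/2
(4,1)S 3/3
(4,3)S 3/3
(5,2)S 3/3
(5,3)S 2/2
(5,5)N — no occupied neighbors
The smallest same-type fraction is 0/2 at (3,5), which reduces to 0/1. Any threshold above that leaves this particle unsatisfied.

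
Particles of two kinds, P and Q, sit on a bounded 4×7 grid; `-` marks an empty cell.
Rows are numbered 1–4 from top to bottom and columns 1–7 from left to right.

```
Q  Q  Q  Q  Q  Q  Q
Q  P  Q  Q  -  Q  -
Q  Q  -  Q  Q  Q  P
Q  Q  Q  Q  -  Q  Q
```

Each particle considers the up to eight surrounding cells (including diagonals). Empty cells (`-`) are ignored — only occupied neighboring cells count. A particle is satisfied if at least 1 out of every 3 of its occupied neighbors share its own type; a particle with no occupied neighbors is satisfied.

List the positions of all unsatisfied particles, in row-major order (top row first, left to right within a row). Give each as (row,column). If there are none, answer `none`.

(2,2), (3,7)

Row 1: (1,1)Q 2/3 ok · (1,2)Q 4/5 ok · (1,3)Q 4/5 ok · (1,4)Q 4/4 ok · (1,5)Q 4/4 ok · (1,6)Q 3/3 ok · (1,7)Q 2/2 ok
Row 2: (2,1)Q 4/5 ok · (2,2)P 0/7 unhappy · (2,3)Q 6/7 ok · (2,4)Q 6/6 ok · (2,6)Q 5/6 ok
Row 3: (3,1)Q 4/5 ok · (3,2)Q 6/7 ok · (3,4)Q 5/5 ok · (3,5)Q 6/6 ok · (3,6)Q 4/5 ok · (3,7)P 0/4 unhappy
Row 4: (4,1)Q 3/3 ok · (4,2)Q 4/4 ok · (4,3)Q 4/4 ok · (4,4)Q 3/3 ok · (4,6)Q 3/4 ok · (4,7)Q 2/3 ok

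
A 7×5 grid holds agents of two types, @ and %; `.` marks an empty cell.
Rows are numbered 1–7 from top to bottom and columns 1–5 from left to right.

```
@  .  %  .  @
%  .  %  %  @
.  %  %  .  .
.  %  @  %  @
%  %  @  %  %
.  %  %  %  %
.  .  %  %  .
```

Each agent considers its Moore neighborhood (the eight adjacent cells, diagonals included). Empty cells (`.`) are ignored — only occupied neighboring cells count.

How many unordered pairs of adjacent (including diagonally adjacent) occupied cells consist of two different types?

Scan each occupied cell's neighbors to the right and below (and the two forward diagonals) so each pair is counted once.
From row 1: 2 unlike of 5 pairs (running 2/5).
From row 2: 1 unlike of 6 pairs (running 3/11).
From row 3: 2 unlike of 6 pairs (running 5/17).
From row 4: 9 unlike of 14 pairs (running 14/31).
From row 5: 5 unlike of 15 pairs (running 19/46).
From row 6: 0 unlike of 9 pairs (running 19/55).
From row 7: 0 unlike of 1 pairs (running 19/56).
Total adjacent occupied pairs: 56; unlike-type pairs: 19.

19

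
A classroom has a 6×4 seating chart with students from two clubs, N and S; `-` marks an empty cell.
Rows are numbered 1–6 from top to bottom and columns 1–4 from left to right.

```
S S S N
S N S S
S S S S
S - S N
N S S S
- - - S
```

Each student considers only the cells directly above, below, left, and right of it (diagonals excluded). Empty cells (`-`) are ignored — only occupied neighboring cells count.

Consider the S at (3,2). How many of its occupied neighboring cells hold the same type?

2

Occupied neighbors of (3,2): (2,2)=N, (3,1)=S, (3,3)=S.
Same type (S): 2 of 3.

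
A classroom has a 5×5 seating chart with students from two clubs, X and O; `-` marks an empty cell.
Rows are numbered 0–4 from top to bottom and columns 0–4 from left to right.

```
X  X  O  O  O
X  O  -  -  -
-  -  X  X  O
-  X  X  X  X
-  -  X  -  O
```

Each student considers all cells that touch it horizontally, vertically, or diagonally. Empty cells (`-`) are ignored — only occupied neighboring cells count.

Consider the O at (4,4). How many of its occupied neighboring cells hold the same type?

Occupied neighbors of (4,4): (3,3)=X, (3,4)=X.
Same type (O): 0 of 2.

0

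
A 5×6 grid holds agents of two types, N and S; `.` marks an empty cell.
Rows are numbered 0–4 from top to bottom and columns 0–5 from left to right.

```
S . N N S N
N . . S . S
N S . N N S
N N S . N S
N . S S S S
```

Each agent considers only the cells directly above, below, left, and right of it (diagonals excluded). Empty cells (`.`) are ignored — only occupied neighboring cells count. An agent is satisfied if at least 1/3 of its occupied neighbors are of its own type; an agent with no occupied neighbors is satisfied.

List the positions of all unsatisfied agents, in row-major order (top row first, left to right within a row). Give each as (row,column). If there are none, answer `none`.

Row 0: (0,0)S 0/1 unhappy · (0,2)N 1/1 ok · (0,3)N 1/3 ok · (0,4)S 0/2 unhappy · (0,5)N 0/2 unhappy
Row 1: (1,0)N 1/2 ok · (1,3)S 0/2 unhappy · (1,5)S 1/2 ok
Row 2: (2,0)N 2/3 ok · (2,1)S 0/2 unhappy · (2,3)N 1/2 ok · (2,4)N 2/3 ok · (2,5)S 2/3 ok
Row 3: (3,0)N 3/3 ok · (3,1)N 1/3 ok · (3,2)S 1/2 ok · (3,4)N 1/3 ok · (3,5)S 2/3 ok
Row 4: (4,0)N 1/1 ok · (4,2)S 2/2 ok · (4,3)S 2/2 ok · (4,4)S 2/3 ok · (4,5)S 2/2 ok

(0,0), (0,4), (0,5), (1,3), (2,1)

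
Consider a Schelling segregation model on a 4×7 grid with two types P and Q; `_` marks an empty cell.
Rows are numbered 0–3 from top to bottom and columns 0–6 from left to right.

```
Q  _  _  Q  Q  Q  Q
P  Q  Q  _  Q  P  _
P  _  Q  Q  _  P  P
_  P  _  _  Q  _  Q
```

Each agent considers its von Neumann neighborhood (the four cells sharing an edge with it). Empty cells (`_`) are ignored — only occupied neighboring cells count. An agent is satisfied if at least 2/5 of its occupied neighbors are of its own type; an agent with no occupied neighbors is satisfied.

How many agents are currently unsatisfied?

(0,0)Q 0/1 unhappy
(0,3)Q 1/1 ok
(0,4)Q 3/3 ok
(0,5)Q 2/3 ok
(0,6)Q 1/1 ok
(1,0)P 1/3 unhappy
(1,1)Q 1/2 ok
(1,2)Q 2/2 ok
(1,4)Q 1/2 ok
(1,5)P 1/3 unhappy
(2,0)P 1/1 ok
(2,2)Q 2/2 ok
(2,3)Q 1/1 ok
(2,5)P 2/2 ok
(2,6)P 1/2 ok
(3,1)P 0/0 ok
(3,4)Q 0/0 ok
(3,6)Q 0/1 unhappy
Unsatisfied: (0,0), (1,0), (1,5), (3,6) — 4 in total.

4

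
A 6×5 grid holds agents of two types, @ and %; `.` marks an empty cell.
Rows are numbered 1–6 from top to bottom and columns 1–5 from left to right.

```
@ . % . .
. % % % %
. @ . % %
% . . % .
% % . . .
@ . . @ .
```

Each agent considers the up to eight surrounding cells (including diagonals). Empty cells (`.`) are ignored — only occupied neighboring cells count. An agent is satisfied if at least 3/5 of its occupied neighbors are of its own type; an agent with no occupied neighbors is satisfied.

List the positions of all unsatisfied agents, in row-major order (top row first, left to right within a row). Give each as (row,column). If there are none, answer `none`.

(1,1), (2,2), (3,2), (6,1)

Row 1: (1,1)@ 0/1 ✗ · (1,3)% 3/3 ✓
Row 2: (2,2)% 2/4 ✗ · (2,3)% 4/5 ✓ · (2,4)% 5/5 ✓ · (2,5)% 3/3 ✓
Row 3: (3,2)@ 0/3 ✗ · (3,4)% 5/5 ✓ · (3,5)% 4/4 ✓
Row 4: (4,1)% 2/3 ✓ · (4,4)% 2/2 ✓
Row 5: (5,1)% 2/3 ✓ · (5,2)% 2/3 ✓
Row 6: (6,1)@ 0/2 ✗ · (6,4)@ 0/0 ✓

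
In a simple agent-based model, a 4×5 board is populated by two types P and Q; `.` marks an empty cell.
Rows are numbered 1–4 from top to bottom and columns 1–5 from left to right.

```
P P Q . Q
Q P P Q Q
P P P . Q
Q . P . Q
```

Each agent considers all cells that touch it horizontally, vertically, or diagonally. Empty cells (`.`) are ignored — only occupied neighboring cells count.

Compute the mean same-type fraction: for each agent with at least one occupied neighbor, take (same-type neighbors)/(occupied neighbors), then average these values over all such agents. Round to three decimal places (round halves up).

0.663

Row 1: (1,1)P 2/3 · (1,2)P 3/5 · (1,3)Q 1/4 · (1,5)Q 2/2
Row 2: (2,1)Q 0/5 · (2,2)P 6/8 · (2,3)P 4/6 · (2,4)Q 4/6 · (2,5)Q 3/3
Row 3: (3,1)P 2/4 · (3,2)P 5/7 · (3,3)P 4/5 · (3,5)Q 3/3
Row 4: (4,1)Q 0/2 · (4,3)P 2/2 · (4,5)Q 1/1
Sum over 16 agents: 2/3 + 3/5 + 1/4 + 2/2 + 0/5 + 6/8 + 4/6 + 4/6 + 3/3 + 2/4 + 5/7 + 4/5 + 3/3 + 0/2 + 2/2 + 1/1 = 743/70; mean = 743/70 ÷ 16 = 743/1120 = 0.663392… → 0.663.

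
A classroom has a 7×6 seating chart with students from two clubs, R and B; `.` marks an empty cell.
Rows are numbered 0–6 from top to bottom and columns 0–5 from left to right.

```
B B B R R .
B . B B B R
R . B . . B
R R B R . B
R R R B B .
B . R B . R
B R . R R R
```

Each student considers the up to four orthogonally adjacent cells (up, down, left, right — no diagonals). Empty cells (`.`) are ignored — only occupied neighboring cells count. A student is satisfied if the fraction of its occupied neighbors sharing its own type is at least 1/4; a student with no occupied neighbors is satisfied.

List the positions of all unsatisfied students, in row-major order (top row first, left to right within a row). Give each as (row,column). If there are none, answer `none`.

(1,5), (3,3), (6,1)

(0,0)B 2/2 ✓
(0,1)B 2/2 ✓
(0,2)B 2/3 ✓
(0,3)R 1/3 ✓
(0,4)R 1/2 ✓
(1,0)B 1/2 ✓
(1,2)B 3/3 ✓
(1,3)B 2/3 ✓
(1,4)B 1/3 ✓
(1,5)R 0/2 ✗
(2,0)R 1/2 ✓
(2,2)B 2/2 ✓
(2,5)B 1/2 ✓
(3,0)R 3/3 ✓
(3,1)R 2/3 ✓
(3,2)B 1/4 ✓
(3,3)R 0/2 ✗
(3,5)B 1/1 ✓
(4,0)R 2/3 ✓
(4,1)R 3/3 ✓
(4,2)R 2/4 ✓
(4,3)B 2/4 ✓
(4,4)B 1/1 ✓
(5,0)B 1/2 ✓
(5,2)R 1/2 ✓
(5,3)B 1/3 ✓
(5,5)R 1/1 ✓
(6,0)B 1/2 ✓
(6,1)R 0/1 ✗
(6,3)R 1/2 ✓
(6,4)R 2/2 ✓
(6,5)R 2/2 ✓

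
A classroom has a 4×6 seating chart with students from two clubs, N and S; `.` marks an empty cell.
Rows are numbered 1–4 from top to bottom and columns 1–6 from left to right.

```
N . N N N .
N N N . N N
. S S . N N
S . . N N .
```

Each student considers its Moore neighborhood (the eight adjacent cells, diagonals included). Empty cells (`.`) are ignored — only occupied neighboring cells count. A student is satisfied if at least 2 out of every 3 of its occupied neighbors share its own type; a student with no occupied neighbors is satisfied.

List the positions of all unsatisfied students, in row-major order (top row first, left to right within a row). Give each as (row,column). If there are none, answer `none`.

(2,3), (3,2), (3,3)

Row 1: (1,1)N 2/2 ✓ · (1,3)N 3/3 ✓ · (1,4)N 4/4 ✓ · (1,5)N 3/3 ✓
Row 2: (2,1)N 2/3 ✓ · (2,2)N 4/6 ✓ · (2,3)N 3/5 ✗ · (2,5)N 5/5 ✓ · (2,6)N 4/4 ✓
Row 3: (3,2)S 2/5 ✗ · (3,3)S 1/4 ✗ · (3,5)N 5/5 ✓ · (3,6)N 4/4 ✓
Row 4: (4,1)S 1/1 ✓ · (4,4)N 2/3 ✓ · (4,5)N 3/3 ✓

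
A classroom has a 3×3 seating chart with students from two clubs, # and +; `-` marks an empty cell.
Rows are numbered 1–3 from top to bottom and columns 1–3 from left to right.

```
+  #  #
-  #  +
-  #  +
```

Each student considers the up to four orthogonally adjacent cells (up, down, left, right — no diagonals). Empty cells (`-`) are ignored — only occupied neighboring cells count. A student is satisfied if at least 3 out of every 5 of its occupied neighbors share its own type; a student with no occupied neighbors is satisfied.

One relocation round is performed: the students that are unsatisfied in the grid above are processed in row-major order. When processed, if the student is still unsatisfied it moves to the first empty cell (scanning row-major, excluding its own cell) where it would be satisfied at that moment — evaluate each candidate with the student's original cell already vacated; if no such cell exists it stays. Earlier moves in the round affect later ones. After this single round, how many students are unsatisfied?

Initially unsatisfied (in order): (1,1), (1,3), (2,3), (3,2), (3,3).
  (1,1): no empty cell satisfies it; stays.
  (1,3) → (3,1).
  (2,3): no empty cell satisfies it; stays.
  (3,2): now satisfied by earlier moves; stays.
  (3,3): no empty cell satisfies it; stays.
Resulting grid:
+ # -
- # +
# # +
Unsatisfied now: (1,1), (1,2), (2,3), (3,3).

4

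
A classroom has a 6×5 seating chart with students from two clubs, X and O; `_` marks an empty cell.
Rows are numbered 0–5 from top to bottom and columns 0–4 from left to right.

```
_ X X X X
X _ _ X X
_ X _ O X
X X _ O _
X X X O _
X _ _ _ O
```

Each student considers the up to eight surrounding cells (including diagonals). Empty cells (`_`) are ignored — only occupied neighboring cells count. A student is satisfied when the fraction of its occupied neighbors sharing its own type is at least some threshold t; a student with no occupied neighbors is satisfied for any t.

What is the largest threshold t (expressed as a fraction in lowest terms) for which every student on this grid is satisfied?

1/4

(0,1)X 2/2
(0,2)X 3/3
(0,3)X 4/4
(0,4)X 3/3
(1,0)X 2/2
(1,3)X 5/6
(1,4)X 4/5
(2,1)X 3/3
(2,3)O 1/4
(2,4)X 2/4
(3,0)X 4/4
(3,1)X 5/5
(3,3)O 2/4
(4,0)X 4/4
(4,1)X 5/5
(4,2)X 2/4
(4,3)O 2/3
(5,0)X 2/2
(5,4)O 1/1
The smallest same-type fraction is 1/4 at (2,3), which reduces to 1/4. Any threshold above that leaves this student unsatisfied.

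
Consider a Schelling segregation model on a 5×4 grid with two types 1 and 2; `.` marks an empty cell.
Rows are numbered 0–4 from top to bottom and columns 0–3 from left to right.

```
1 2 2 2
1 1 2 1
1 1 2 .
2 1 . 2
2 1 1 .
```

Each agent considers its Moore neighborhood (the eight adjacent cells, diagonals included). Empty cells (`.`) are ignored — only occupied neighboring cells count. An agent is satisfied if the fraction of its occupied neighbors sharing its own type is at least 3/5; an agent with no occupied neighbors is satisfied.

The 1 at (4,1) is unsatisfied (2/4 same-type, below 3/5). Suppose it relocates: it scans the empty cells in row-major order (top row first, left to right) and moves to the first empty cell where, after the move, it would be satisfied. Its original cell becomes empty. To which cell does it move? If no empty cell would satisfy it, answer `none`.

(3,2)

Vacating (4,1). Empty cells in order:
  (2,3): 1/4 same-type → still unsatisfied.
  (3,2): 3/5 same-type → satisfied — stop here.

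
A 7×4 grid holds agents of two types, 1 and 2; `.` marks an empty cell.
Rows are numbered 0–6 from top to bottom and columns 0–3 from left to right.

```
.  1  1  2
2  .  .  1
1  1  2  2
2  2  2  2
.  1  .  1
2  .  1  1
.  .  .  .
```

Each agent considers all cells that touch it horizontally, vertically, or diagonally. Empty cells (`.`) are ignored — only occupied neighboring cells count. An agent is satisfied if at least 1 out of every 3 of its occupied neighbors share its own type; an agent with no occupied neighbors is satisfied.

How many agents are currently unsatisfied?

(0,1)1 1/2 ✓
(0,2)1 2/3 ✓
(0,3)2 0/2 ✗
(1,0)2 0/3 ✗
(1,3)1 1/4 ✗
(2,0)1 1/4 ✗
(2,1)1 1/6 ✗
(2,2)2 4/6 ✓
(2,3)2 3/4 ✓
(3,0)2 1/4 ✗
(3,1)2 3/6 ✓
(3,2)2 4/7 ✓
(3,3)2 3/4 ✓
(4,1)1 1/5 ✗
(4,3)1 2/4 ✓
(5,0)2 0/1 ✗
(5,2)1 3/3 ✓
(5,3)1 2/2 ✓
Unsatisfied: (0,3), (1,0), (1,3), (2,0), (2,1), (3,0), (4,1), (5,0) — 8 in total.

8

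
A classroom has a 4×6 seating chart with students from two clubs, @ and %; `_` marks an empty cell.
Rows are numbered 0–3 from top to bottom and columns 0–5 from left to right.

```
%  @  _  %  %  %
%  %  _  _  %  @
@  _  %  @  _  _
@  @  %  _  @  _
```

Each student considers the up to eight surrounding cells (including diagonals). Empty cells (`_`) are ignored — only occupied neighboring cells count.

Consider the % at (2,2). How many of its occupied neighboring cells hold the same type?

2

Occupied neighbors of (2,2): (1,1)=%, (2,3)=@, (3,1)=@, (3,2)=%.
Same type (%): 2 of 4.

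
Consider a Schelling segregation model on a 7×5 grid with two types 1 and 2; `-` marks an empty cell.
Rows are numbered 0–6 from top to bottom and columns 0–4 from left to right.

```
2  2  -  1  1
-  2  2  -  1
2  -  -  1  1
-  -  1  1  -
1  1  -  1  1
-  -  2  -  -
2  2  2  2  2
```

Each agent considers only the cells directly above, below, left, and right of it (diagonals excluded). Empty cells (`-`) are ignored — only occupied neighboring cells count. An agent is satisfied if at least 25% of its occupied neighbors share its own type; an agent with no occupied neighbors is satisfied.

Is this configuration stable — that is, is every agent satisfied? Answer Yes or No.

Yes

Row 0: (0,0)2 1/1 satisfied · (0,1)2 2/2 satisfied · (0,3)1 1/1 satisfied · (0,4)1 2/2 satisfied
Row 1: (1,1)2 2/2 satisfied · (1,2)2 1/1 satisfied · (1,4)1 2/2 satisfied
Row 2: (2,0)2 0/0 satisfied · (2,3)1 2/2 satisfied · (2,4)1 2/2 satisfied
Row 3: (3,2)1 1/1 satisfied · (3,3)1 3/3 satisfied
Row 4: (4,0)1 1/1 satisfied · (4,1)1 1/1 satisfied · (4,3)1 2/2 satisfied · (4,4)1 1/1 satisfied
Row 5: (5,2)2 1/1 satisfied
Row 6: (6,0)2 1/1 satisfied · (6,1)2 2/2 satisfied · (6,2)2 3/3 satisfied · (6,3)2 2/2 satisfied · (6,4)2 1/1 satisfied
All meet the threshold, so the configuration is stable.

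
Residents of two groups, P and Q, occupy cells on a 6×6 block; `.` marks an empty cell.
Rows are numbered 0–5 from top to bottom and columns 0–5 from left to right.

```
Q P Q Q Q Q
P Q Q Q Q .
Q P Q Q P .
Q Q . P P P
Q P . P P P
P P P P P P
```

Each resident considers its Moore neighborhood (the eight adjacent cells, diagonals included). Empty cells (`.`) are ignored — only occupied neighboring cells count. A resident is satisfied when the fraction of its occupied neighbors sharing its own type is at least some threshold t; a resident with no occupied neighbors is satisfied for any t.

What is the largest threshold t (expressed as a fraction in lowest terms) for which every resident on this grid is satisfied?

(0,0)Q 1/3
(0,1)P 1/5
(0,2)Q 4/5
(0,3)Q 5/5
(0,4)Q 4/4
(0,5)Q 2/2
(1,0)P 2/5
(1,1)Q 5/8
(1,2)Q 6/8
(1,3)Q 7/8
(1,4)Q 5/6
(2,0)Q 3/5
(2,1)P 1/7
(2,2)Q 5/7
(2,3)Q 4/7
(2,4)P 3/6
(3,0)Q 3/5
(3,1)Q 4/6
(3,3)P 4/6
(3,4)P 6/7
(3,5)P 4/4
(4,0)Q 2/5
(4,1)P 3/6
(4,3)P 6/6
(4,4)P 8/8
(4,5)P 5/5
(5,0)P 2/3
(5,1)P 3/4
(5,2)P 4/4
(5,3)P 4/4
(5,4)P 5/5
(5,5)P 3/3
The smallest same-type fraction is 1/7 at (2,1), which reduces to 1/7. Any threshold above that leaves this resident unsatisfied.

1/7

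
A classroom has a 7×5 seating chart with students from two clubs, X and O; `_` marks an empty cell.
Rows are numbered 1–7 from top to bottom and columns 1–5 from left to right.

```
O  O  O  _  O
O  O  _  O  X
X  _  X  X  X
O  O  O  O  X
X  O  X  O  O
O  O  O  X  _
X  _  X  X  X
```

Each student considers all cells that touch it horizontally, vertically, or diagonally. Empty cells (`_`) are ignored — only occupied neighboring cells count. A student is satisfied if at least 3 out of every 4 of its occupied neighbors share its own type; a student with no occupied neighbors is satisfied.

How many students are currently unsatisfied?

23

Row 1: (1,1)O 3/3 satisfied · (1,2)O 4/4 satisfied · (1,3)O 3/3 satisfied · (1,5)O 1/2 not
Row 2: (2,1)O 3/4 satisfied · (2,2)O 4/6 not · (2,4)O 2/6 not · (2,5)X 2/4 not
Row 3: (3,1)X 0/4 not · (3,3)X 1/6 not · (3,4)X 4/7 not · (3,5)X 3/5 not
Row 4: (4,1)O 2/4 not · (4,2)O 3/7 not · (4,3)O 4/7 not · (4,4)O 3/8 not · (4,5)X 2/5 not
Row 5: (5,1)X 0/5 not · (5,2)O 6/8 satisfied · (5,3)X 1/8 not · (5,4)O 4/7 not · (5,5)O 2/4 not
Row 6: (6,1)O 2/4 not · (6,2)O 3/7 not · (6,3)O 3/7 not · (6,4)X 4/7 not
Row 7: (7,1)X 0/2 not · (7,3)X 2/4 not · (7,4)X 3/4 satisfied · (7,5)X 2/2 satisfied
Unsatisfied: (1,5), (2,2), (2,4), (2,5), (3,1), (3,3), (3,4), (3,5), (4,1), (4,2), (4,3), (4,4), (4,5), (5,1), (5,3), (5,4), (5,5), (6,1), (6,2), (6,3), (6,4), (7,1), (7,3) — 23 in total.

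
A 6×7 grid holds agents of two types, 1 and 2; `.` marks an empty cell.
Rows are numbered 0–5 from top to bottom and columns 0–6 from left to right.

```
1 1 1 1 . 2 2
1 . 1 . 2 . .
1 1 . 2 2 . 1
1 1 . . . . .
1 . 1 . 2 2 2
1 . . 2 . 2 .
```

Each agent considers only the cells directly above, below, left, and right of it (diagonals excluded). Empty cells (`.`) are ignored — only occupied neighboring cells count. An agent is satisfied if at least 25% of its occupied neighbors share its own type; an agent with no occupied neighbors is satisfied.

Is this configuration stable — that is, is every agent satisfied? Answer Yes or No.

Yes

(0,0)1 2/2 satisfied
(0,1)1 2/2 satisfied
(0,2)1 3/3 satisfied
(0,3)1 1/1 satisfied
(0,5)2 1/1 satisfied
(0,6)2 1/1 satisfied
(1,0)1 2/2 satisfied
(1,2)1 1/1 satisfied
(1,4)2 1/1 satisfied
(2,0)1 3/3 satisfied
(2,1)1 2/2 satisfied
(2,3)2 1/1 satisfied
(2,4)2 2/2 satisfied
(2,6)1 0/0 satisfied
(3,0)1 3/3 satisfied
(3,1)1 2/2 satisfied
(4,0)1 2/2 satisfied
(4,2)1 0/0 satisfied
(4,4)2 1/1 satisfied
(4,5)2 3/3 satisfied
(4,6)2 1/1 satisfied
(5,0)1 1/1 satisfied
(5,3)2 0/0 satisfied
(5,5)2 1/1 satisfied
All meet the threshold, so the configuration is stable.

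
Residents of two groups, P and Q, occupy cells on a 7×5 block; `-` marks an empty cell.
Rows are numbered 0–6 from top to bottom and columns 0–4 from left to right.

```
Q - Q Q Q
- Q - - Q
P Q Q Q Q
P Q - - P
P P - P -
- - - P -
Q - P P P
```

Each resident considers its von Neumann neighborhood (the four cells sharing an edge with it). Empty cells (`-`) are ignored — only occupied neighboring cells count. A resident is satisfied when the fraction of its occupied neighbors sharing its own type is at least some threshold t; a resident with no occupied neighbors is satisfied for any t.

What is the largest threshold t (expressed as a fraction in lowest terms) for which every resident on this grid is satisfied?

0/1

Row 0: (0,0)Q — no occupied neighbors · (0,2)Q 1/1 · (0,3)Q 2/2 · (0,4)Q 2/2
Row 1: (1,1)Q 1/1 · (1,4)Q 2/2
Row 2: (2,0)P 1/2 · (2,1)Q 3/4 · (2,2)Q 2/2 · (2,3)Q 2/2 · (2,4)Q 2/3
Row 3: (3,0)P 2/3 · (3,1)Q 1/3 · (3,4)P 0/1
Row 4: (4,0)P 2/2 · (4,1)P 1/2 · (4,3)P 1/1
Row 5: (5,3)P 2/2
Row 6: (6,0)Q — no occupied neighbors · (6,2)P 1/1 · (6,3)P 3/3 · (6,4)P 1/1
The smallest same-type fraction is 0/1 at (3,4), which reduces to 0/1. Any threshold above that leaves this resident unsatisfied.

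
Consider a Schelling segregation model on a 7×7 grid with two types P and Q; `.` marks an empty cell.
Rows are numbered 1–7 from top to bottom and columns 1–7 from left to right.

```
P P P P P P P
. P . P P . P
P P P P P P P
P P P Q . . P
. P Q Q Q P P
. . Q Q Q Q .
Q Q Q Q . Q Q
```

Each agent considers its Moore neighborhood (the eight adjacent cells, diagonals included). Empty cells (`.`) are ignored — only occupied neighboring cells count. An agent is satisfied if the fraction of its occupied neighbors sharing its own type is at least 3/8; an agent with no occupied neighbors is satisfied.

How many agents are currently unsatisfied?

0

(1,1)P 2/2 ok
(1,2)P 3/3 ok
(1,3)P 4/4 ok
(1,4)P 4/4 ok
(1,5)P 4/4 ok
(1,6)P 4/4 ok
(1,7)P 2/2 ok
(2,2)P 6/6 ok
(2,4)P 7/7 ok
(2,5)P 7/7 ok
(2,7)P 4/4 ok
(3,1)P 4/4 ok
(3,2)P 6/6 ok
(3,3)P 6/7 ok
(3,4)P 5/6 ok
(3,5)P 4/5 ok
(3,6)P 5/5 ok
(3,7)P 3/3 ok
(4,1)P 4/4 ok
(4,2)P 6/7 ok
(4,3)P 5/8 ok
(4,4)Q 3/7 ok
(4,7)P 4/4 ok
(5,2)P 3/5 ok
(5,3)Q 4/7 ok
(5,4)Q 6/7 ok
(5,5)Q 5/6 ok
(5,6)P 2/5 ok
(5,7)P 2/3 ok
(6,3)Q 6/7 ok
(6,4)Q 7/7 ok
(6,5)Q 6/7 ok
(6,6)Q 4/6 ok
(7,1)Q 1/1 ok
(7,2)Q 3/3 ok
(7,3)Q 4/4 ok
(7,4)Q 4/4 ok
(7,6)Q 3/3 ok
(7,7)Q 2/2 ok
Every one meets the threshold.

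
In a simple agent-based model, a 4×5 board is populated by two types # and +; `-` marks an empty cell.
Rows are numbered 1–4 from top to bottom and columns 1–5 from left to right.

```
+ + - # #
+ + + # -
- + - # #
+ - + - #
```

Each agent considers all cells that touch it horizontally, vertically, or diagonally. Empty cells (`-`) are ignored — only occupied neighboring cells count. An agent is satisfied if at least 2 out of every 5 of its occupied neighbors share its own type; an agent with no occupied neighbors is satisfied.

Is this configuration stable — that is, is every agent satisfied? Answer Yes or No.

Yes

(1,1)+ 3/3 ok
(1,2)+ 4/4 ok
(1,4)# 2/3 ok
(1,5)# 2/2 ok
(2,1)+ 4/4 ok
(2,2)+ 5/5 ok
(2,3)+ 3/6 ok
(2,4)# 4/5 ok
(3,2)+ 5/5 ok
(3,4)# 3/5 ok
(3,5)# 3/3 ok
(4,1)+ 1/1 ok
(4,3)+ 1/2 ok
(4,5)# 2/2 ok
All meet the threshold, so the configuration is stable.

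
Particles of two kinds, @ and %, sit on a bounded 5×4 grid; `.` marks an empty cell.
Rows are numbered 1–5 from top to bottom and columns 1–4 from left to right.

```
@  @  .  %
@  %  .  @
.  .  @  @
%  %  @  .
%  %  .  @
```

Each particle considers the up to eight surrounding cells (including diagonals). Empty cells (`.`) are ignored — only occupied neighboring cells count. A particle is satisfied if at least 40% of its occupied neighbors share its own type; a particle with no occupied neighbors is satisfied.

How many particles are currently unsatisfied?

2

(1,1)@ 2/3 ✓
(1,2)@ 2/3 ✓
(1,4)% 0/1 ✗
(2,1)@ 2/3 ✓
(2,2)% 0/4 ✗
(2,4)@ 2/3 ✓
(3,3)@ 3/5 ✓
(3,4)@ 3/3 ✓
(4,1)% 3/3 ✓
(4,2)% 3/5 ✓
(4,3)@ 3/5 ✓
(5,1)% 3/3 ✓
(5,2)% 3/4 ✓
(5,4)@ 1/1 ✓
Unsatisfied: (1,4), (2,2) — 2 in total.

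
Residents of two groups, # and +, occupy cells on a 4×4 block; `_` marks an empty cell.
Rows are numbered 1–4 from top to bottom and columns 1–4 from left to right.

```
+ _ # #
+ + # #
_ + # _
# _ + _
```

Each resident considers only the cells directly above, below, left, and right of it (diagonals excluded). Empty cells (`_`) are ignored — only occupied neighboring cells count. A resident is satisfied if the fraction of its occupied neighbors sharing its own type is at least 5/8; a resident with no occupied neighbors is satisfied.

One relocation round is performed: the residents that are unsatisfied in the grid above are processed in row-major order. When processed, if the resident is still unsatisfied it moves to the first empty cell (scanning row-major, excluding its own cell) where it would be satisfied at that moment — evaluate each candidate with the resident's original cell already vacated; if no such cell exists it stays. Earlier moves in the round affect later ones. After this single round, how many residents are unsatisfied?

Initially unsatisfied (in order): (3,2), (3,3), (4,3).
  (3,2) → (1,2).
  (3,3) → (3,4).
  (4,3): now satisfied by earlier moves; stays.
Resulting grid:
+ + # #
+ + # #
_ _ _ #
# _ + _
All satisfied now.

0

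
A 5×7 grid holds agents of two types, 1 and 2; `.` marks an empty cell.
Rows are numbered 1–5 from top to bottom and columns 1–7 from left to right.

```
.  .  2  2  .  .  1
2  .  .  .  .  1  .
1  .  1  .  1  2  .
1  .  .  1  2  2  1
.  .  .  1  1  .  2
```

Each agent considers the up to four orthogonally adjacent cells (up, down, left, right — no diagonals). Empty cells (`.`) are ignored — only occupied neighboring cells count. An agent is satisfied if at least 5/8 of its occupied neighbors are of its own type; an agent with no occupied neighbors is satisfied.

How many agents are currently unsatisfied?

10

(1,3)2 1/1 ✓
(1,4)2 1/1 ✓
(1,7)1 0/0 ✓
(2,1)2 0/1 ✗
(2,6)1 0/1 ✗
(3,1)1 1/2 ✗
(3,3)1 0/0 ✓
(3,5)1 0/2 ✗
(3,6)2 1/3 ✗
(4,1)1 1/1 ✓
(4,4)1 1/2 ✗
(4,5)2 1/4 ✗
(4,6)2 2/3 ✓
(4,7)1 0/2 ✗
(5,4)1 2/2 ✓
(5,5)1 1/2 ✗
(5,7)2 0/1 ✗
Unsatisfied: (2,1), (2,6), (3,1), (3,5), (3,6), (4,4), (4,5), (4,7), (5,5), (5,7) — 10 in total.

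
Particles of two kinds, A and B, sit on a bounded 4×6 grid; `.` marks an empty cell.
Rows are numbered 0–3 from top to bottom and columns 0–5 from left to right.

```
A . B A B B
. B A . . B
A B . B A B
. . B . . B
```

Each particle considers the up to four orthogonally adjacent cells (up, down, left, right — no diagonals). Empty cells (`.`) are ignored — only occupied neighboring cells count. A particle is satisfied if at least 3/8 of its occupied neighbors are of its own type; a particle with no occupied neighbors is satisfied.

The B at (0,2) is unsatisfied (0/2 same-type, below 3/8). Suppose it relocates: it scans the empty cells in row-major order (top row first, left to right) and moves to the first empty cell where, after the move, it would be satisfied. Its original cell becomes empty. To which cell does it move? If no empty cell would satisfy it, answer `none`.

Vacating (0,2). Empty cells in order:
  (0,1): 1/2 same-type → satisfied — stop here.

(0,1)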